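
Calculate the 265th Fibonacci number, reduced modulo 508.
161

Matrix identity: Q^n = [[F_(n+1), F_n], [F_n, F_(n-1)]] with Q = [[1,1],[1,0]].
n = 265 = 100001001₂. Square-and-multiply, entries mod 508:
Q^1 = [[1,1],[1,0]]
Q^2 = (Q^1)² = [[2,1],[1,1]]
Q^4 = (Q^2)² = [[5,3],[3,2]]
Q^8 = (Q^4)² = [[34,21],[21,13]]
Q^16 = (Q^8)² = [[73,479],[479,102]]
Q^33 = (Q^16)²·Q = [[79,74],[74,5]]
Q^66 = (Q^33)² = [[33,120],[120,421]]
Q^132 = (Q^66)² = [[249,124],[124,125]]
Q^265 = (Q^132)²·Q = [[309,161],[161,148]]
F_265 mod 508 = Q^265[0][1] = 161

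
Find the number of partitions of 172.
330495499613

p(n) counts ways to write n as a sum of positive integers (order ignored).
Euler's pentagonal recurrence: p(k) = p(k-1) + p(k-2) - p(k-5) - p(k-7) + p(k-12) + p(k-15) - ... (offsets j(3j∓1)/2, signs ++--, p(0)=1, p(<0)=0).
DP table for k = 0..171: p(0)=1, p(1)=1, p(2)=2, p(3)=3, p(4)=5, p(5)=7, p(6)=11, p(7)=15, p(8)=22, p(9)=30, p(10)=42, p(11)=56, p(12)=77, p(13)=101, p(14)=135, p(15)=176, p(16)=231, p(17)=297, p(18)=385, p(19)=490, p(20)=627, p(21)=792, p(22)=1002, p(23)=1255, p(24)=1575, p(25)=1958, p(26)=2436, p(27)=3010, p(28)=3718, p(29)=4565, p(30)=5604, p(31)=6842, p(32)=8349, p(33)=10143, p(34)=12310, p(35)=14883, p(36)=17977, p(37)=21637, p(38)=26015, p(39)=31185, p(40)=37338, p(41)=44583, p(42)=53174, p(43)=63261, p(44)=75175, p(45)=89134, p(46)=105558, p(47)=124754, p(48)=147273, p(49)=173525, p(50)=204226, p(51)=239943, p(52)=281589, p(53)=329931, p(54)=386155, p(55)=451276, p(56)=526823, p(57)=614154, p(58)=715220, p(59)=831820, p(60)=966467, p(61)=1121505, p(62)=1300156, p(63)=1505499, p(64)=1741630, p(65)=2012558, p(66)=2323520, p(67)=2679689, p(68)=3087735, p(69)=3554345, p(70)=4087968, p(71)=4697205, p(72)=5392783, p(73)=6185689, p(74)=7089500, p(75)=8118264, p(76)=9289091, p(77)=10619863, p(78)=12132164, p(79)=13848650, p(80)=15796476, p(81)=18004327, p(82)=20506255, p(83)=23338469, p(84)=26543660, p(85)=30167357, p(86)=34262962, p(87)=38887673, p(88)=44108109, p(89)=49995925, p(90)=56634173, p(91)=64112359, p(92)=72533807, p(93)=82010177, p(94)=92669720, p(95)=104651419, p(96)=118114304, p(97)=133230930, p(98)=150198136, p(99)=169229875, p(100)=190569292, p(101)=214481126, p(102)=241265379, p(103)=271248950, p(104)=304801365, p(105)=342325709, p(106)=384276336, p(107)=431149389, p(108)=483502844, p(109)=541946240, p(110)=607163746, p(111)=679903203, p(112)=761002156, p(113)=851376628, p(114)=952050665, p(115)=1064144451, p(116)=1188908248, p(117)=1327710076, p(118)=1482074143, p(119)=1653668665, p(120)=1844349560, p(121)=2056148051, p(122)=2291320912, p(123)=2552338241, p(124)=2841940500, p(125)=3163127352, p(126)=3519222692, p(127)=3913864295, p(128)=4351078600, p(129)=4835271870, p(130)=5371315400, p(131)=5964539504, p(132)=6620830889, p(133)=7346629512, p(134)=8149040695, p(135)=9035836076, p(136)=10015581680, p(137)=11097645016, p(138)=12292341831, p(139)=13610949895, p(140)=15065878135, p(141)=16670689208, p(142)=18440293320, p(143)=20390982757, p(144)=22540654445, p(145)=24908858009, p(146)=27517052599, p(147)=30388671978, p(148)=33549419497, p(149)=37027355200, p(150)=40853235313, p(151)=45060624582, p(152)=49686288421, p(153)=54770336324, p(154)=60356673280, p(155)=66493182097, p(156)=73232243759, p(157)=80630964769, p(158)=88751778802, p(159)=97662728555, p(160)=107438159466, p(161)=118159068427, p(162)=129913904637, p(163)=142798995930, p(164)=156919475295, p(165)=172389800255, p(166)=189334822579, p(167)=207890420102, p(168)=228204732751, p(169)=250438925115, p(170)=274768617130, p(171)=301384802048.
Final step: p(172) = p(171) + p(170) - p(167) - p(165) + p(160) + p(157) - p(150) - p(146) + p(137) + p(132) - p(121) - p(115) + p(102) + p(95) - p(80) - p(72) + p(55) + p(46) - p(27) - p(17)
= 301384802048 + 274768617130 - 207890420102 - 172389800255 + 107438159466 + 80630964769 - 40853235313 - 27517052599 + 11097645016 + 6620830889 - 2056148051 - 1064144451 + 241265379 + 104651419 - 15796476 - 5392783 + 451276 + 105558 - 3010 - 297
= 330495499613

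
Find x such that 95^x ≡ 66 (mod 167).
14

Baby-step giant-step with step n = ⌈√167⌉ = 13.
Baby steps 95^j mod 167 (j:value) for j=0..12: 0:1, 1:95, 2:7, 3:164, 4:49, 5:146, 6:9, 7:20, 8:63, 9:140, 10:107, 11:145, 12:81.
Giant-step multiplier: 95^(-13) ≡ 95^(166-13) = 95^153 ≡ 90 (mod 167).
Giant steps γ_i = 66·90^i mod 167: γ_0=66, γ_1=95 (in table at j=1).
x = i·n + j = 1·13 + 1 = 14.
Check: 95^14 ≡ 66 (mod 167).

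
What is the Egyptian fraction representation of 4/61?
1/16 + 1/326 + 1/159088

Greedy algorithm:
4/61: ceiling(61/4) = 16, use 1/16
3/976: ceiling(976/3) = 326, use 1/326
1/159088: ceiling(159088/1) = 159088, use 1/159088
Result: 4/61 = 1/16 + 1/326 + 1/159088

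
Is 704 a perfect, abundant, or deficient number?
abundant

Proper divisors of 704: sum = 1 + 2 + 4 + 8 + 11 + 16 + 22 + 32 + 44 + 64 + 88 + 176 + 352 = 820
Since 820 > 704, 704 is abundant.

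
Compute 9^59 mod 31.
7

Repeated squaring. Binary of 59 = 111011.
9^1 ≡ 9 (mod 31); 9^2 ≡ 19 (mod 31); 9^4 ≡ 20 (mod 31); 9^8 ≡ 28 (mod 31); 9^16 ≡ 9 (mod 31); 9^32 ≡ 19 (mod 31)
9^59 = 9^1 × 9^2 × 9^8 × 9^16 × 9^32 ≡ 7 (mod 31)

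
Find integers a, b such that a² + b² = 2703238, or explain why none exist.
Not possible

Factorization: 2703238 = 2 × 17 × 43^3
By Fermat: n is sum of two squares iff every prime p ≡ 3 (mod 4) appears to even power.
Prime(s) ≡ 3 (mod 4) with odd exponent: [(43, 3)]
Therefore 2703238 cannot be expressed as a² + b².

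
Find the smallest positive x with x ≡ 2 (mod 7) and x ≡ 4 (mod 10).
44

Using Chinese Remainder Theorem:
M = 7 × 10 = 70
M1 = 10, M2 = 7
y1 = 10^(-1) mod 7 = 5
y2 = 7^(-1) mod 10 = 3
x = (2×10×5 + 4×7×3) mod 70 = 44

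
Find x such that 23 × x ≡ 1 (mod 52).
43

gcd(23, 52) = 1, so the inverse exists.
Extended Euclidean algorithm on (52, 23):
52 = 2 × 23 + 6  ⟹  6 = (1)·52 + (-2)·23
23 = 3 × 6 + 5  ⟹  5 = (-3)·52 + (7)·23
6 = 1 × 5 + 1  ⟹  1 = (4)·52 + (-9)·23
So (-9)·23 ≡ 1 (mod 52), i.e. 23^(-1) ≡ -9 ≡ 43 (mod 52).
Check: 23 × 43 = 989 ≡ 1 (mod 52)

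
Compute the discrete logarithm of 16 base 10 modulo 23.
10

Baby-step giant-step with step n = ⌈√23⌉ = 5.
Baby steps 10^j mod 23 (j:value) for j=0..4: 0:1, 1:10, 2:8, 3:11, 4:18.
Giant-step multiplier: 10^(-5) ≡ 10^(22-5) = 10^17 ≡ 17 (mod 23).
Giant steps γ_i = 16·17^i mod 23: γ_0=16, γ_1=19, γ_2=1 (in table at j=0).
x = i·n + j = 2·5 + 0 = 10.
Check: 10^10 ≡ 16 (mod 23).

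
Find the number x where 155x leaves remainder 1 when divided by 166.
15

gcd(155, 166) = 1, so the inverse exists.
Extended Euclidean algorithm on (166, 155):
166 = 1 × 155 + 11  ⟹  11 = (1)·166 + (-1)·155
155 = 14 × 11 + 1  ⟹  1 = (-14)·166 + (15)·155
So (15)·155 ≡ 1 (mod 166), i.e. 155^(-1) ≡ 15 (mod 166).
Check: 155 × 15 = 2325 ≡ 1 (mod 166)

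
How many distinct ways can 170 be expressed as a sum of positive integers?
274768617130

p(n) counts ways to write n as a sum of positive integers (order ignored).
Euler's pentagonal recurrence: p(k) = p(k-1) + p(k-2) - p(k-5) - p(k-7) + p(k-12) + p(k-15) - ... (offsets j(3j∓1)/2, signs ++--, p(0)=1, p(<0)=0).
DP table for k = 0..169: p(0)=1, p(1)=1, p(2)=2, p(3)=3, p(4)=5, p(5)=7, p(6)=11, p(7)=15, p(8)=22, p(9)=30, p(10)=42, p(11)=56, p(12)=77, p(13)=101, p(14)=135, p(15)=176, p(16)=231, p(17)=297, p(18)=385, p(19)=490, p(20)=627, p(21)=792, p(22)=1002, p(23)=1255, p(24)=1575, p(25)=1958, p(26)=2436, p(27)=3010, p(28)=3718, p(29)=4565, p(30)=5604, p(31)=6842, p(32)=8349, p(33)=10143, p(34)=12310, p(35)=14883, p(36)=17977, p(37)=21637, p(38)=26015, p(39)=31185, p(40)=37338, p(41)=44583, p(42)=53174, p(43)=63261, p(44)=75175, p(45)=89134, p(46)=105558, p(47)=124754, p(48)=147273, p(49)=173525, p(50)=204226, p(51)=239943, p(52)=281589, p(53)=329931, p(54)=386155, p(55)=451276, p(56)=526823, p(57)=614154, p(58)=715220, p(59)=831820, p(60)=966467, p(61)=1121505, p(62)=1300156, p(63)=1505499, p(64)=1741630, p(65)=2012558, p(66)=2323520, p(67)=2679689, p(68)=3087735, p(69)=3554345, p(70)=4087968, p(71)=4697205, p(72)=5392783, p(73)=6185689, p(74)=7089500, p(75)=8118264, p(76)=9289091, p(77)=10619863, p(78)=12132164, p(79)=13848650, p(80)=15796476, p(81)=18004327, p(82)=20506255, p(83)=23338469, p(84)=26543660, p(85)=30167357, p(86)=34262962, p(87)=38887673, p(88)=44108109, p(89)=49995925, p(90)=56634173, p(91)=64112359, p(92)=72533807, p(93)=82010177, p(94)=92669720, p(95)=104651419, p(96)=118114304, p(97)=133230930, p(98)=150198136, p(99)=169229875, p(100)=190569292, p(101)=214481126, p(102)=241265379, p(103)=271248950, p(104)=304801365, p(105)=342325709, p(106)=384276336, p(107)=431149389, p(108)=483502844, p(109)=541946240, p(110)=607163746, p(111)=679903203, p(112)=761002156, p(113)=851376628, p(114)=952050665, p(115)=1064144451, p(116)=1188908248, p(117)=1327710076, p(118)=1482074143, p(119)=1653668665, p(120)=1844349560, p(121)=2056148051, p(122)=2291320912, p(123)=2552338241, p(124)=2841940500, p(125)=3163127352, p(126)=3519222692, p(127)=3913864295, p(128)=4351078600, p(129)=4835271870, p(130)=5371315400, p(131)=5964539504, p(132)=6620830889, p(133)=7346629512, p(134)=8149040695, p(135)=9035836076, p(136)=10015581680, p(137)=11097645016, p(138)=12292341831, p(139)=13610949895, p(140)=15065878135, p(141)=16670689208, p(142)=18440293320, p(143)=20390982757, p(144)=22540654445, p(145)=24908858009, p(146)=27517052599, p(147)=30388671978, p(148)=33549419497, p(149)=37027355200, p(150)=40853235313, p(151)=45060624582, p(152)=49686288421, p(153)=54770336324, p(154)=60356673280, p(155)=66493182097, p(156)=73232243759, p(157)=80630964769, p(158)=88751778802, p(159)=97662728555, p(160)=107438159466, p(161)=118159068427, p(162)=129913904637, p(163)=142798995930, p(164)=156919475295, p(165)=172389800255, p(166)=189334822579, p(167)=207890420102, p(168)=228204732751, p(169)=250438925115.
Final step: p(170) = p(169) + p(168) - p(165) - p(163) + p(158) + p(155) - p(148) - p(144) + p(135) + p(130) - p(119) - p(113) + p(100) + p(93) - p(78) - p(70) + p(53) + p(44) - p(25) - p(15)
= 250438925115 + 228204732751 - 172389800255 - 142798995930 + 88751778802 + 66493182097 - 33549419497 - 22540654445 + 9035836076 + 5371315400 - 1653668665 - 851376628 + 190569292 + 82010177 - 12132164 - 4087968 + 329931 + 75175 - 1958 - 176
= 274768617130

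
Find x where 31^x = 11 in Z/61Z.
45

Baby-step giant-step with step n = ⌈√61⌉ = 8.
Baby steps 31^j mod 61 (j:value) for j=0..7: 0:1, 1:31, 2:46, 3:23, 4:42, 5:21, 6:41, 7:51.
Giant-step multiplier: 31^(-8) ≡ 31^(60-8) = 31^52 ≡ 12 (mod 61).
Giant steps γ_i = 11·12^i mod 61: γ_0=11, γ_1=10, γ_2=59, γ_3=37, γ_4=17, γ_5=21 (in table at j=5).
x = i·n + j = 5·8 + 5 = 45.
Check: 31^45 ≡ 11 (mod 61).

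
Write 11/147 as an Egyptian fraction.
1/14 + 1/294

Greedy algorithm:
11/147: ceiling(147/11) = 14, use 1/14
1/294: ceiling(294/1) = 294, use 1/294
Result: 11/147 = 1/14 + 1/294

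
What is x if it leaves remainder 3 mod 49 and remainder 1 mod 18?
199

Using Chinese Remainder Theorem:
M = 49 × 18 = 882
M1 = 18, M2 = 49
y1 = 18^(-1) mod 49 = 30
y2 = 49^(-1) mod 18 = 7
x = (3×18×30 + 1×49×7) mod 882 = 199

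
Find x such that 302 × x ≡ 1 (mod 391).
123

gcd(302, 391) = 1, so the inverse exists.
Extended Euclidean algorithm on (391, 302):
391 = 1 × 302 + 89  ⟹  89 = (1)·391 + (-1)·302
302 = 3 × 89 + 35  ⟹  35 = (-3)·391 + (4)·302
89 = 2 × 35 + 19  ⟹  19 = (7)·391 + (-9)·302
35 = 1 × 19 + 16  ⟹  16 = (-10)·391 + (13)·302
19 = 1 × 16 + 3  ⟹  3 = (17)·391 + (-22)·302
16 = 5 × 3 + 1  ⟹  1 = (-95)·391 + (123)·302
So (123)·302 ≡ 1 (mod 391), i.e. 302^(-1) ≡ 123 (mod 391).
Check: 302 × 123 = 37146 ≡ 1 (mod 391)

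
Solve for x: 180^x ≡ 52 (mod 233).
42

Baby-step giant-step with step n = ⌈√233⌉ = 16.
Baby steps 180^j mod 233 (j:value) for j=0..15: 0:1, 1:180, 2:13, 3:10, 4:169, 5:130, 6:100, 7:59, 8:135, 9:68, 10:124, 11:185, 12:214, 13:75, 14:219, 15:43.
Giant-step multiplier: 180^(-16) ≡ 180^(232-16) = 180^216 ≡ 32 (mod 233).
Giant steps γ_i = 52·32^i mod 233: γ_0=52, γ_1=33, γ_2=124 (in table at j=10).
x = i·n + j = 2·16 + 10 = 42.
Check: 180^42 ≡ 52 (mod 233).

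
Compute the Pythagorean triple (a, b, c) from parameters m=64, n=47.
(1887, 6016, 6305)

Euclid's formula: a = m² - n², b = 2mn, c = m² + n²
m = 64, n = 47
a = 64² - 47² = 4096 - 2209 = 1887
b = 2 × 64 × 47 = 6016
c = 64² + 47² = 4096 + 2209 = 6305
Verification: 1887² + 6016² = 3560769 + 36192256 = 39753025 = 6305² ✓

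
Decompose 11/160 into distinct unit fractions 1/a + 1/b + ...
1/15 + 1/480

Greedy algorithm:
11/160: ceiling(160/11) = 15, use 1/15
1/480: ceiling(480/1) = 480, use 1/480
Result: 11/160 = 1/15 + 1/480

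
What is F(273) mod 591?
37

Matrix identity: Q^n = [[F_(n+1), F_n], [F_n, F_(n-1)]] with Q = [[1,1],[1,0]].
n = 273 = 100010001₂. Square-and-multiply, entries mod 591:
Q^1 = [[1,1],[1,0]]
Q^2 = (Q^1)² = [[2,1],[1,1]]
Q^4 = (Q^2)² = [[5,3],[3,2]]
Q^8 = (Q^4)² = [[34,21],[21,13]]
Q^17 = (Q^8)²·Q = [[220,415],[415,396]]
Q^34 = (Q^17)² = [[182,328],[328,445]]
Q^68 = (Q^34)² = [[50,579],[579,62]]
Q^136 = (Q^68)² = [[280,429],[429,442]]
Q^273 = (Q^136)²·Q = [[91,37],[37,54]]
F_273 mod 591 = Q^273[0][1] = 37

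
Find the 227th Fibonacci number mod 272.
89

Matrix identity: Q^n = [[F_(n+1), F_n], [F_n, F_(n-1)]] with Q = [[1,1],[1,0]].
n = 227 = 11100011₂. Square-and-multiply, entries mod 272:
Q^1 = [[1,1],[1,0]]
Q^3 = (Q^1)²·Q = [[3,2],[2,1]]
Q^7 = (Q^3)²·Q = [[21,13],[13,8]]
Q^14 = (Q^7)² = [[66,105],[105,233]]
Q^28 = (Q^14)² = [[149,115],[115,34]]
Q^56 = (Q^28)² = [[66,101],[101,237]]
Q^113 = (Q^56)²·Q = [[8,141],[141,139]]
Q^227 = (Q^113)²·Q = [[144,89],[89,55]]
F_227 mod 272 = Q^227[0][1] = 89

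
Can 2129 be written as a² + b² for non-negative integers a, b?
23² + 40² (a=23, b=40)

Factorization: 2129 = 2129
By Fermat: n is sum of two squares iff every prime p ≡ 3 (mod 4) appears to even power.
All primes ≡ 3 (mod 4) appear to even power.
Search a = 0, 1, 2, … for 2129 - a² a perfect square: first hit at a = 23: 2129 - 529 = 1600 = 40².
2129 = 23² + 40² = 529 + 1600 ✓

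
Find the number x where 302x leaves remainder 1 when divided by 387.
173

gcd(302, 387) = 1, so the inverse exists.
Extended Euclidean algorithm on (387, 302):
387 = 1 × 302 + 85  ⟹  85 = (1)·387 + (-1)·302
302 = 3 × 85 + 47  ⟹  47 = (-3)·387 + (4)·302
85 = 1 × 47 + 38  ⟹  38 = (4)·387 + (-5)·302
47 = 1 × 38 + 9  ⟹  9 = (-7)·387 + (9)·302
38 = 4 × 9 + 2  ⟹  2 = (32)·387 + (-41)·302
9 = 4 × 2 + 1  ⟹  1 = (-135)·387 + (173)·302
So (173)·302 ≡ 1 (mod 387), i.e. 302^(-1) ≡ 173 (mod 387).
Check: 302 × 173 = 52246 ≡ 1 (mod 387)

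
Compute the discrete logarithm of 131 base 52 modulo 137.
35

Baby-step giant-step with step n = ⌈√137⌉ = 12.
Baby steps 52^j mod 137 (j:value) for j=0..11: 0:1, 1:52, 2:101, 3:46, 4:63, 5:125, 6:61, 7:21, 8:133, 9:66, 10:7, 11:90.
Giant-step multiplier: 52^(-12) ≡ 52^(136-12) = 52^124 ≡ 81 (mod 137).
Giant steps γ_i = 131·81^i mod 137: γ_0=131, γ_1=62, γ_2=90 (in table at j=11).
x = i·n + j = 2·12 + 11 = 35.
Check: 52^35 ≡ 131 (mod 137).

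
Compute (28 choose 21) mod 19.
17

Using Lucas' theorem:
Write n=28 and k=21 in base 19:
n in base 19: [1, 9]
k in base 19: [1, 2]
C(28,21) mod 19 = ∏ C(n_i, k_i) mod 19
Digit binomials (mod 19): C(1,1) = 1; C(9,2) = 36 ≡ 17
Product: 1 × 17 = 17 ≡ 17 (mod 19)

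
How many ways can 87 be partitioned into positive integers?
38887673

p(n) counts ways to write n as a sum of positive integers (order ignored).
Euler's pentagonal recurrence: p(k) = p(k-1) + p(k-2) - p(k-5) - p(k-7) + p(k-12) + p(k-15) - ... (offsets j(3j∓1)/2, signs ++--, p(0)=1, p(<0)=0).
DP table for k = 0..86: p(0)=1, p(1)=1, p(2)=2, p(3)=3, p(4)=5, p(5)=7, p(6)=11, p(7)=15, p(8)=22, p(9)=30, p(10)=42, p(11)=56, p(12)=77, p(13)=101, p(14)=135, p(15)=176, p(16)=231, p(17)=297, p(18)=385, p(19)=490, p(20)=627, p(21)=792, p(22)=1002, p(23)=1255, p(24)=1575, p(25)=1958, p(26)=2436, p(27)=3010, p(28)=3718, p(29)=4565, p(30)=5604, p(31)=6842, p(32)=8349, p(33)=10143, p(34)=12310, p(35)=14883, p(36)=17977, p(37)=21637, p(38)=26015, p(39)=31185, p(40)=37338, p(41)=44583, p(42)=53174, p(43)=63261, p(44)=75175, p(45)=89134, p(46)=105558, p(47)=124754, p(48)=147273, p(49)=173525, p(50)=204226, p(51)=239943, p(52)=281589, p(53)=329931, p(54)=386155, p(55)=451276, p(56)=526823, p(57)=614154, p(58)=715220, p(59)=831820, p(60)=966467, p(61)=1121505, p(62)=1300156, p(63)=1505499, p(64)=1741630, p(65)=2012558, p(66)=2323520, p(67)=2679689, p(68)=3087735, p(69)=3554345, p(70)=4087968, p(71)=4697205, p(72)=5392783, p(73)=6185689, p(74)=7089500, p(75)=8118264, p(76)=9289091, p(77)=10619863, p(78)=12132164, p(79)=13848650, p(80)=15796476, p(81)=18004327, p(82)=20506255, p(83)=23338469, p(84)=26543660, p(85)=30167357, p(86)=34262962.
Final step: p(87) = p(86) + p(85) - p(82) - p(80) + p(75) + p(72) - p(65) - p(61) + p(52) + p(47) - p(36) - p(30) + p(17) + p(10)
= 34262962 + 30167357 - 20506255 - 15796476 + 8118264 + 5392783 - 2012558 - 1121505 + 281589 + 124754 - 17977 - 5604 + 297 + 42
= 38887673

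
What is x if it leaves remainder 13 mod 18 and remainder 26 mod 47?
355

Using Chinese Remainder Theorem:
M = 18 × 47 = 846
M1 = 47, M2 = 18
y1 = 47^(-1) mod 18 = 5
y2 = 18^(-1) mod 47 = 34
x = (13×47×5 + 26×18×34) mod 846 = 355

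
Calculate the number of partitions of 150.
40853235313

p(n) counts ways to write n as a sum of positive integers (order ignored).
Euler's pentagonal recurrence: p(k) = p(k-1) + p(k-2) - p(k-5) - p(k-7) + p(k-12) + p(k-15) - ... (offsets j(3j∓1)/2, signs ++--, p(0)=1, p(<0)=0).
DP table for k = 0..149: p(0)=1, p(1)=1, p(2)=2, p(3)=3, p(4)=5, p(5)=7, p(6)=11, p(7)=15, p(8)=22, p(9)=30, p(10)=42, p(11)=56, p(12)=77, p(13)=101, p(14)=135, p(15)=176, p(16)=231, p(17)=297, p(18)=385, p(19)=490, p(20)=627, p(21)=792, p(22)=1002, p(23)=1255, p(24)=1575, p(25)=1958, p(26)=2436, p(27)=3010, p(28)=3718, p(29)=4565, p(30)=5604, p(31)=6842, p(32)=8349, p(33)=10143, p(34)=12310, p(35)=14883, p(36)=17977, p(37)=21637, p(38)=26015, p(39)=31185, p(40)=37338, p(41)=44583, p(42)=53174, p(43)=63261, p(44)=75175, p(45)=89134, p(46)=105558, p(47)=124754, p(48)=147273, p(49)=173525, p(50)=204226, p(51)=239943, p(52)=281589, p(53)=329931, p(54)=386155, p(55)=451276, p(56)=526823, p(57)=614154, p(58)=715220, p(59)=831820, p(60)=966467, p(61)=1121505, p(62)=1300156, p(63)=1505499, p(64)=1741630, p(65)=2012558, p(66)=2323520, p(67)=2679689, p(68)=3087735, p(69)=3554345, p(70)=4087968, p(71)=4697205, p(72)=5392783, p(73)=6185689, p(74)=7089500, p(75)=8118264, p(76)=9289091, p(77)=10619863, p(78)=12132164, p(79)=13848650, p(80)=15796476, p(81)=18004327, p(82)=20506255, p(83)=23338469, p(84)=26543660, p(85)=30167357, p(86)=34262962, p(87)=38887673, p(88)=44108109, p(89)=49995925, p(90)=56634173, p(91)=64112359, p(92)=72533807, p(93)=82010177, p(94)=92669720, p(95)=104651419, p(96)=118114304, p(97)=133230930, p(98)=150198136, p(99)=169229875, p(100)=190569292, p(101)=214481126, p(102)=241265379, p(103)=271248950, p(104)=304801365, p(105)=342325709, p(106)=384276336, p(107)=431149389, p(108)=483502844, p(109)=541946240, p(110)=607163746, p(111)=679903203, p(112)=761002156, p(113)=851376628, p(114)=952050665, p(115)=1064144451, p(116)=1188908248, p(117)=1327710076, p(118)=1482074143, p(119)=1653668665, p(120)=1844349560, p(121)=2056148051, p(122)=2291320912, p(123)=2552338241, p(124)=2841940500, p(125)=3163127352, p(126)=3519222692, p(127)=3913864295, p(128)=4351078600, p(129)=4835271870, p(130)=5371315400, p(131)=5964539504, p(132)=6620830889, p(133)=7346629512, p(134)=8149040695, p(135)=9035836076, p(136)=10015581680, p(137)=11097645016, p(138)=12292341831, p(139)=13610949895, p(140)=15065878135, p(141)=16670689208, p(142)=18440293320, p(143)=20390982757, p(144)=22540654445, p(145)=24908858009, p(146)=27517052599, p(147)=30388671978, p(148)=33549419497, p(149)=37027355200.
Final step: p(150) = p(149) + p(148) - p(145) - p(143) + p(138) + p(135) - p(128) - p(124) + p(115) + p(110) - p(99) - p(93) + p(80) + p(73) - p(58) - p(50) + p(33) + p(24) - p(5)
= 37027355200 + 33549419497 - 24908858009 - 20390982757 + 12292341831 + 9035836076 - 4351078600 - 2841940500 + 1064144451 + 607163746 - 169229875 - 82010177 + 15796476 + 6185689 - 715220 - 204226 + 10143 + 1575 - 7
= 40853235313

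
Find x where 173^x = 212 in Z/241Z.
134

Baby-step giant-step with step n = ⌈√241⌉ = 16.
Baby steps 173^j mod 241 (j:value) for j=0..15: 0:1, 1:173, 2:45, 3:73, 4:97, 5:152, 6:27, 7:92, 8:10, 9:43, 10:209, 11:7, 12:6, 13:74, 14:29, 15:197.
Giant-step multiplier: 173^(-16) ≡ 173^(240-16) = 173^224 ≡ 94 (mod 241).
Giant steps γ_i = 212·94^i mod 241: γ_0=212, γ_1=166, γ_2=180, γ_3=50, γ_4=121, γ_5=47, γ_6=80, γ_7=49, γ_8=27 (in table at j=6).
x = i·n + j = 8·16 + 6 = 134.
Check: 173^134 ≡ 212 (mod 241).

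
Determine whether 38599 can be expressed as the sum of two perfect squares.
Not possible

Factorization: 38599 = 11^3 × 29
By Fermat: n is sum of two squares iff every prime p ≡ 3 (mod 4) appears to even power.
Prime(s) ≡ 3 (mod 4) with odd exponent: [(11, 3)]
Therefore 38599 cannot be expressed as a² + b².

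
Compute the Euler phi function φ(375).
200

375 = 3 × 5^3
φ(n) = n × ∏(1 - 1/p) for each prime p dividing n
φ(375) = 375 × (1 - 1/3) × (1 - 1/5) = 200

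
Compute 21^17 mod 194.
41

Repeated squaring. Binary of 17 = 10001.
21^1 ≡ 21 (mod 194); 21^2 ≡ 53 (mod 194); 21^4 ≡ 93 (mod 194); 21^8 ≡ 113 (mod 194); 21^16 ≡ 159 (mod 194)
21^17 = 21^1 × 21^16 ≡ 41 (mod 194)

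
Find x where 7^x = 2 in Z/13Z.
11

Baby-step giant-step with step n = ⌈√13⌉ = 4.
Baby steps 7^j mod 13 (j:value) for j=0..3: 0:1, 1:7, 2:10, 3:5.
Giant-step multiplier: 7^(-4) ≡ 7^(12-4) = 7^8 ≡ 3 (mod 13).
Giant steps γ_i = 2·3^i mod 13: γ_0=2, γ_1=6, γ_2=5 (in table at j=3).
x = i·n + j = 2·4 + 3 = 11.
Check: 7^11 ≡ 2 (mod 13).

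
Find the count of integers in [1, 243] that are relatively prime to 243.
162

243 = 3^5
φ(n) = n × ∏(1 - 1/p) for each prime p dividing n
φ(243) = 243 × (1 - 1/3) = 162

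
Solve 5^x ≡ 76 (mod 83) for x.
17

Baby-step giant-step with step n = ⌈√83⌉ = 10.
Baby steps 5^j mod 83 (j:value) for j=0..9: 0:1, 1:5, 2:25, 3:42, 4:44, 5:54, 6:21, 7:22, 8:27, 9:52.
Giant-step multiplier: 5^(-10) ≡ 5^(82-10) = 5^72 ≡ 68 (mod 83).
Giant steps γ_i = 76·68^i mod 83: γ_0=76, γ_1=22 (in table at j=7).
x = i·n + j = 1·10 + 7 = 17.
Check: 5^17 ≡ 76 (mod 83).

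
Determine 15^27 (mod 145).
60

Repeated squaring. Binary of 27 = 11011.
15^1 ≡ 15 (mod 145); 15^2 ≡ 80 (mod 145); 15^4 ≡ 20 (mod 145); 15^8 ≡ 110 (mod 145); 15^16 ≡ 65 (mod 145)
15^27 = 15^1 × 15^2 × 15^8 × 15^16 ≡ 60 (mod 145)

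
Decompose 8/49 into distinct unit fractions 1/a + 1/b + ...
1/7 + 1/49

Greedy algorithm:
8/49: ceiling(49/8) = 7, use 1/7
1/49: ceiling(49/1) = 49, use 1/49
Result: 8/49 = 1/7 + 1/49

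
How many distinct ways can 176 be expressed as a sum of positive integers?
476715857290

p(n) counts ways to write n as a sum of positive integers (order ignored).
Euler's pentagonal recurrence: p(k) = p(k-1) + p(k-2) - p(k-5) - p(k-7) + p(k-12) + p(k-15) - ... (offsets j(3j∓1)/2, signs ++--, p(0)=1, p(<0)=0).
DP table for k = 0..175: p(0)=1, p(1)=1, p(2)=2, p(3)=3, p(4)=5, p(5)=7, p(6)=11, p(7)=15, p(8)=22, p(9)=30, p(10)=42, p(11)=56, p(12)=77, p(13)=101, p(14)=135, p(15)=176, p(16)=231, p(17)=297, p(18)=385, p(19)=490, p(20)=627, p(21)=792, p(22)=1002, p(23)=1255, p(24)=1575, p(25)=1958, p(26)=2436, p(27)=3010, p(28)=3718, p(29)=4565, p(30)=5604, p(31)=6842, p(32)=8349, p(33)=10143, p(34)=12310, p(35)=14883, p(36)=17977, p(37)=21637, p(38)=26015, p(39)=31185, p(40)=37338, p(41)=44583, p(42)=53174, p(43)=63261, p(44)=75175, p(45)=89134, p(46)=105558, p(47)=124754, p(48)=147273, p(49)=173525, p(50)=204226, p(51)=239943, p(52)=281589, p(53)=329931, p(54)=386155, p(55)=451276, p(56)=526823, p(57)=614154, p(58)=715220, p(59)=831820, p(60)=966467, p(61)=1121505, p(62)=1300156, p(63)=1505499, p(64)=1741630, p(65)=2012558, p(66)=2323520, p(67)=2679689, p(68)=3087735, p(69)=3554345, p(70)=4087968, p(71)=4697205, p(72)=5392783, p(73)=6185689, p(74)=7089500, p(75)=8118264, p(76)=9289091, p(77)=10619863, p(78)=12132164, p(79)=13848650, p(80)=15796476, p(81)=18004327, p(82)=20506255, p(83)=23338469, p(84)=26543660, p(85)=30167357, p(86)=34262962, p(87)=38887673, p(88)=44108109, p(89)=49995925, p(90)=56634173, p(91)=64112359, p(92)=72533807, p(93)=82010177, p(94)=92669720, p(95)=104651419, p(96)=118114304, p(97)=133230930, p(98)=150198136, p(99)=169229875, p(100)=190569292, p(101)=214481126, p(102)=241265379, p(103)=271248950, p(104)=304801365, p(105)=342325709, p(106)=384276336, p(107)=431149389, p(108)=483502844, p(109)=541946240, p(110)=607163746, p(111)=679903203, p(112)=761002156, p(113)=851376628, p(114)=952050665, p(115)=1064144451, p(116)=1188908248, p(117)=1327710076, p(118)=1482074143, p(119)=1653668665, p(120)=1844349560, p(121)=2056148051, p(122)=2291320912, p(123)=2552338241, p(124)=2841940500, p(125)=3163127352, p(126)=3519222692, p(127)=3913864295, p(128)=4351078600, p(129)=4835271870, p(130)=5371315400, p(131)=5964539504, p(132)=6620830889, p(133)=7346629512, p(134)=8149040695, p(135)=9035836076, p(136)=10015581680, p(137)=11097645016, p(138)=12292341831, p(139)=13610949895, p(140)=15065878135, p(141)=16670689208, p(142)=18440293320, p(143)=20390982757, p(144)=22540654445, p(145)=24908858009, p(146)=27517052599, p(147)=30388671978, p(148)=33549419497, p(149)=37027355200, p(150)=40853235313, p(151)=45060624582, p(152)=49686288421, p(153)=54770336324, p(154)=60356673280, p(155)=66493182097, p(156)=73232243759, p(157)=80630964769, p(158)=88751778802, p(159)=97662728555, p(160)=107438159466, p(161)=118159068427, p(162)=129913904637, p(163)=142798995930, p(164)=156919475295, p(165)=172389800255, p(166)=189334822579, p(167)=207890420102, p(168)=228204732751, p(169)=250438925115, p(170)=274768617130, p(171)=301384802048, p(172)=330495499613, p(173)=362326859895, p(174)=397125074750, p(175)=435157697830.
Final step: p(176) = p(175) + p(174) - p(171) - p(169) + p(164) + p(161) - p(154) - p(150) + p(141) + p(136) - p(125) - p(119) + p(106) + p(99) - p(84) - p(76) + p(59) + p(50) - p(31) - p(21) + p(0)
= 435157697830 + 397125074750 - 301384802048 - 250438925115 + 156919475295 + 118159068427 - 60356673280 - 40853235313 + 16670689208 + 10015581680 - 3163127352 - 1653668665 + 384276336 + 169229875 - 26543660 - 9289091 + 831820 + 204226 - 6842 - 792 + 1
= 476715857290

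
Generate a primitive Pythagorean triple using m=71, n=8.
(4977, 1136, 5105)

Euclid's formula: a = m² - n², b = 2mn, c = m² + n²
m = 71, n = 8
a = 71² - 8² = 5041 - 64 = 4977
b = 2 × 71 × 8 = 1136
c = 71² + 8² = 5041 + 64 = 5105
Verification: 4977² + 1136² = 24770529 + 1290496 = 26061025 = 5105² ✓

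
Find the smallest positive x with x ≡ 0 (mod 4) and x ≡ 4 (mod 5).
4

Using Chinese Remainder Theorem:
M = 4 × 5 = 20
M1 = 5, M2 = 4
y1 = 5^(-1) mod 4 = 1
y2 = 4^(-1) mod 5 = 4
x = (0×5×1 + 4×4×4) mod 20 = 4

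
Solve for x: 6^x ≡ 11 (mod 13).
11

Baby-step giant-step with step n = ⌈√13⌉ = 4.
Baby steps 6^j mod 13 (j:value) for j=0..3: 0:1, 1:6, 2:10, 3:8.
Giant-step multiplier: 6^(-4) ≡ 6^(12-4) = 6^8 ≡ 3 (mod 13).
Giant steps γ_i = 11·3^i mod 13: γ_0=11, γ_1=7, γ_2=8 (in table at j=3).
x = i·n + j = 2·4 + 3 = 11.
Check: 6^11 ≡ 11 (mod 13).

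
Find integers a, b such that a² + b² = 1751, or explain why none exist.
Not possible

Factorization: 1751 = 17 × 103
By Fermat: n is sum of two squares iff every prime p ≡ 3 (mod 4) appears to even power.
Prime(s) ≡ 3 (mod 4) with odd exponent: [(103, 1)]
Therefore 1751 cannot be expressed as a² + b².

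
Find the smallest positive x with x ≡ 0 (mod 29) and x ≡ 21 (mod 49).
609

Using Chinese Remainder Theorem:
M = 29 × 49 = 1421
M1 = 49, M2 = 29
y1 = 49^(-1) mod 29 = 16
y2 = 29^(-1) mod 49 = 22
x = (0×49×16 + 21×29×22) mod 1421 = 609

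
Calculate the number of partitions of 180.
684957390936

p(n) counts ways to write n as a sum of positive integers (order ignored).
Euler's pentagonal recurrence: p(k) = p(k-1) + p(k-2) - p(k-5) - p(k-7) + p(k-12) + p(k-15) - ... (offsets j(3j∓1)/2, signs ++--, p(0)=1, p(<0)=0).
DP table for k = 0..179: p(0)=1, p(1)=1, p(2)=2, p(3)=3, p(4)=5, p(5)=7, p(6)=11, p(7)=15, p(8)=22, p(9)=30, p(10)=42, p(11)=56, p(12)=77, p(13)=101, p(14)=135, p(15)=176, p(16)=231, p(17)=297, p(18)=385, p(19)=490, p(20)=627, p(21)=792, p(22)=1002, p(23)=1255, p(24)=1575, p(25)=1958, p(26)=2436, p(27)=3010, p(28)=3718, p(29)=4565, p(30)=5604, p(31)=6842, p(32)=8349, p(33)=10143, p(34)=12310, p(35)=14883, p(36)=17977, p(37)=21637, p(38)=26015, p(39)=31185, p(40)=37338, p(41)=44583, p(42)=53174, p(43)=63261, p(44)=75175, p(45)=89134, p(46)=105558, p(47)=124754, p(48)=147273, p(49)=173525, p(50)=204226, p(51)=239943, p(52)=281589, p(53)=329931, p(54)=386155, p(55)=451276, p(56)=526823, p(57)=614154, p(58)=715220, p(59)=831820, p(60)=966467, p(61)=1121505, p(62)=1300156, p(63)=1505499, p(64)=1741630, p(65)=2012558, p(66)=2323520, p(67)=2679689, p(68)=3087735, p(69)=3554345, p(70)=4087968, p(71)=4697205, p(72)=5392783, p(73)=6185689, p(74)=7089500, p(75)=8118264, p(76)=9289091, p(77)=10619863, p(78)=12132164, p(79)=13848650, p(80)=15796476, p(81)=18004327, p(82)=20506255, p(83)=23338469, p(84)=26543660, p(85)=30167357, p(86)=34262962, p(87)=38887673, p(88)=44108109, p(89)=49995925, p(90)=56634173, p(91)=64112359, p(92)=72533807, p(93)=82010177, p(94)=92669720, p(95)=104651419, p(96)=118114304, p(97)=133230930, p(98)=150198136, p(99)=169229875, p(100)=190569292, p(101)=214481126, p(102)=241265379, p(103)=271248950, p(104)=304801365, p(105)=342325709, p(106)=384276336, p(107)=431149389, p(108)=483502844, p(109)=541946240, p(110)=607163746, p(111)=679903203, p(112)=761002156, p(113)=851376628, p(114)=952050665, p(115)=1064144451, p(116)=1188908248, p(117)=1327710076, p(118)=1482074143, p(119)=1653668665, p(120)=1844349560, p(121)=2056148051, p(122)=2291320912, p(123)=2552338241, p(124)=2841940500, p(125)=3163127352, p(126)=3519222692, p(127)=3913864295, p(128)=4351078600, p(129)=4835271870, p(130)=5371315400, p(131)=5964539504, p(132)=6620830889, p(133)=7346629512, p(134)=8149040695, p(135)=9035836076, p(136)=10015581680, p(137)=11097645016, p(138)=12292341831, p(139)=13610949895, p(140)=15065878135, p(141)=16670689208, p(142)=18440293320, p(143)=20390982757, p(144)=22540654445, p(145)=24908858009, p(146)=27517052599, p(147)=30388671978, p(148)=33549419497, p(149)=37027355200, p(150)=40853235313, p(151)=45060624582, p(152)=49686288421, p(153)=54770336324, p(154)=60356673280, p(155)=66493182097, p(156)=73232243759, p(157)=80630964769, p(158)=88751778802, p(159)=97662728555, p(160)=107438159466, p(161)=118159068427, p(162)=129913904637, p(163)=142798995930, p(164)=156919475295, p(165)=172389800255, p(166)=189334822579, p(167)=207890420102, p(168)=228204732751, p(169)=250438925115, p(170)=274768617130, p(171)=301384802048, p(172)=330495499613, p(173)=362326859895, p(174)=397125074750, p(175)=435157697830, p(176)=476715857290, p(177)=522115831195, p(178)=571701605655, p(179)=625846753120.
Final step: p(180) = p(179) + p(178) - p(175) - p(173) + p(168) + p(165) - p(158) - p(154) + p(145) + p(140) - p(129) - p(123) + p(110) + p(103) - p(88) - p(80) + p(63) + p(54) - p(35) - p(25) + p(4)
= 625846753120 + 571701605655 - 435157697830 - 362326859895 + 228204732751 + 172389800255 - 88751778802 - 60356673280 + 24908858009 + 15065878135 - 4835271870 - 2552338241 + 607163746 + 271248950 - 44108109 - 15796476 + 1505499 + 386155 - 14883 - 1958 + 5
= 684957390936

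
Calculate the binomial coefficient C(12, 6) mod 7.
0

Using Lucas' theorem:
Write n=12 and k=6 in base 7:
n in base 7: [1, 5]
k in base 7: [0, 6]
C(12,6) mod 7 = ∏ C(n_i, k_i) mod 7
Digit binomials (mod 7): C(1,0) = 1; C(5,6) = 0 (k_i > n_i)
Product: 1 × 0 = 0 ≡ 0 (mod 7)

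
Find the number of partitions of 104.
304801365

p(n) counts ways to write n as a sum of positive integers (order ignored).
Euler's pentagonal recurrence: p(k) = p(k-1) + p(k-2) - p(k-5) - p(k-7) + p(k-12) + p(k-15) - ... (offsets j(3j∓1)/2, signs ++--, p(0)=1, p(<0)=0).
DP table for k = 0..103: p(0)=1, p(1)=1, p(2)=2, p(3)=3, p(4)=5, p(5)=7, p(6)=11, p(7)=15, p(8)=22, p(9)=30, p(10)=42, p(11)=56, p(12)=77, p(13)=101, p(14)=135, p(15)=176, p(16)=231, p(17)=297, p(18)=385, p(19)=490, p(20)=627, p(21)=792, p(22)=1002, p(23)=1255, p(24)=1575, p(25)=1958, p(26)=2436, p(27)=3010, p(28)=3718, p(29)=4565, p(30)=5604, p(31)=6842, p(32)=8349, p(33)=10143, p(34)=12310, p(35)=14883, p(36)=17977, p(37)=21637, p(38)=26015, p(39)=31185, p(40)=37338, p(41)=44583, p(42)=53174, p(43)=63261, p(44)=75175, p(45)=89134, p(46)=105558, p(47)=124754, p(48)=147273, p(49)=173525, p(50)=204226, p(51)=239943, p(52)=281589, p(53)=329931, p(54)=386155, p(55)=451276, p(56)=526823, p(57)=614154, p(58)=715220, p(59)=831820, p(60)=966467, p(61)=1121505, p(62)=1300156, p(63)=1505499, p(64)=1741630, p(65)=2012558, p(66)=2323520, p(67)=2679689, p(68)=3087735, p(69)=3554345, p(70)=4087968, p(71)=4697205, p(72)=5392783, p(73)=6185689, p(74)=7089500, p(75)=8118264, p(76)=9289091, p(77)=10619863, p(78)=12132164, p(79)=13848650, p(80)=15796476, p(81)=18004327, p(82)=20506255, p(83)=23338469, p(84)=26543660, p(85)=30167357, p(86)=34262962, p(87)=38887673, p(88)=44108109, p(89)=49995925, p(90)=56634173, p(91)=64112359, p(92)=72533807, p(93)=82010177, p(94)=92669720, p(95)=104651419, p(96)=118114304, p(97)=133230930, p(98)=150198136, p(99)=169229875, p(100)=190569292, p(101)=214481126, p(102)=241265379, p(103)=271248950.
Final step: p(104) = p(103) + p(102) - p(99) - p(97) + p(92) + p(89) - p(82) - p(78) + p(69) + p(64) - p(53) - p(47) + p(34) + p(27) - p(12) - p(4)
= 271248950 + 241265379 - 169229875 - 133230930 + 72533807 + 49995925 - 20506255 - 12132164 + 3554345 + 1741630 - 329931 - 124754 + 12310 + 3010 - 77 - 5
= 304801365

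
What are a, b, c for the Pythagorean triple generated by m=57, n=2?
(3245, 228, 3253)

Euclid's formula: a = m² - n², b = 2mn, c = m² + n²
m = 57, n = 2
a = 57² - 2² = 3249 - 4 = 3245
b = 2 × 57 × 2 = 228
c = 57² + 2² = 3249 + 4 = 3253
Verification: 3245² + 228² = 10530025 + 51984 = 10582009 = 3253² ✓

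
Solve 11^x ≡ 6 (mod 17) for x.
9

Baby-step giant-step with step n = ⌈√17⌉ = 5.
Baby steps 11^j mod 17 (j:value) for j=0..4: 0:1, 1:11, 2:2, 3:5, 4:4.
Giant-step multiplier: 11^(-5) ≡ 11^(16-5) = 11^11 ≡ 12 (mod 17).
Giant steps γ_i = 6·12^i mod 17: γ_0=6, γ_1=4 (in table at j=4).
x = i·n + j = 1·5 + 4 = 9.
Check: 11^9 ≡ 6 (mod 17).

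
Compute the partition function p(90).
56634173

p(n) counts ways to write n as a sum of positive integers (order ignored).
Euler's pentagonal recurrence: p(k) = p(k-1) + p(k-2) - p(k-5) - p(k-7) + p(k-12) + p(k-15) - ... (offsets j(3j∓1)/2, signs ++--, p(0)=1, p(<0)=0).
DP table for k = 0..89: p(0)=1, p(1)=1, p(2)=2, p(3)=3, p(4)=5, p(5)=7, p(6)=11, p(7)=15, p(8)=22, p(9)=30, p(10)=42, p(11)=56, p(12)=77, p(13)=101, p(14)=135, p(15)=176, p(16)=231, p(17)=297, p(18)=385, p(19)=490, p(20)=627, p(21)=792, p(22)=1002, p(23)=1255, p(24)=1575, p(25)=1958, p(26)=2436, p(27)=3010, p(28)=3718, p(29)=4565, p(30)=5604, p(31)=6842, p(32)=8349, p(33)=10143, p(34)=12310, p(35)=14883, p(36)=17977, p(37)=21637, p(38)=26015, p(39)=31185, p(40)=37338, p(41)=44583, p(42)=53174, p(43)=63261, p(44)=75175, p(45)=89134, p(46)=105558, p(47)=124754, p(48)=147273, p(49)=173525, p(50)=204226, p(51)=239943, p(52)=281589, p(53)=329931, p(54)=386155, p(55)=451276, p(56)=526823, p(57)=614154, p(58)=715220, p(59)=831820, p(60)=966467, p(61)=1121505, p(62)=1300156, p(63)=1505499, p(64)=1741630, p(65)=2012558, p(66)=2323520, p(67)=2679689, p(68)=3087735, p(69)=3554345, p(70)=4087968, p(71)=4697205, p(72)=5392783, p(73)=6185689, p(74)=7089500, p(75)=8118264, p(76)=9289091, p(77)=10619863, p(78)=12132164, p(79)=13848650, p(80)=15796476, p(81)=18004327, p(82)=20506255, p(83)=23338469, p(84)=26543660, p(85)=30167357, p(86)=34262962, p(87)=38887673, p(88)=44108109, p(89)=49995925.
Final step: p(90) = p(89) + p(88) - p(85) - p(83) + p(78) + p(75) - p(68) - p(64) + p(55) + p(50) - p(39) - p(33) + p(20) + p(13)
= 49995925 + 44108109 - 30167357 - 23338469 + 12132164 + 8118264 - 3087735 - 1741630 + 451276 + 204226 - 31185 - 10143 + 627 + 101
= 56634173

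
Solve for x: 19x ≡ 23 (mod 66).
x ≡ 29 (mod 66)

gcd(19, 66) = 1, which divides 23, so solutions exist.
Find 19^(-1) mod 66 by the extended Euclidean algorithm:
66 = 3 × 19 + 9  ⟹  9 = (1)·66 + (-3)·19
19 = 2 × 9 + 1  ⟹  1 = (-2)·66 + (7)·19
So (7)·19 ≡ 1 (mod 66), i.e. 19^(-1) ≡ 7 (mod 66).
x ≡ 7 × 23 = 161 ≡ 29 (mod 66).
Check: 19 × 29 = 551 ≡ 23 (mod 66).
Unique solution: x ≡ 29 (mod 66)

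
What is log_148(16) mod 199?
112

Baby-step giant-step with step n = ⌈√199⌉ = 15.
Baby steps 148^j mod 199 (j:value) for j=0..14: 0:1, 1:148, 2:14, 3:82, 4:196, 5:153, 6:157, 7:152, 8:9, 9:138, 10:126, 11:141, 12:172, 13:183, 14:20.
Giant-step multiplier: 148^(-15) ≡ 148^(198-15) = 148^183 ≡ 191 (mod 199).
Giant steps γ_i = 16·191^i mod 199: γ_0=16, γ_1=71, γ_2=29, γ_3=166, γ_4=65, γ_5=77, γ_6=180, γ_7=152 (in table at j=7).
x = i·n + j = 7·15 + 7 = 112.
Check: 148^112 ≡ 16 (mod 199).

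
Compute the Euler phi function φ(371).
312

371 = 7 × 53
φ(n) = n × ∏(1 - 1/p) for each prime p dividing n
φ(371) = 371 × (1 - 1/7) × (1 - 1/53) = 312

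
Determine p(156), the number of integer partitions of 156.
73232243759

p(n) counts ways to write n as a sum of positive integers (order ignored).
Euler's pentagonal recurrence: p(k) = p(k-1) + p(k-2) - p(k-5) - p(k-7) + p(k-12) + p(k-15) - ... (offsets j(3j∓1)/2, signs ++--, p(0)=1, p(<0)=0).
DP table for k = 0..155: p(0)=1, p(1)=1, p(2)=2, p(3)=3, p(4)=5, p(5)=7, p(6)=11, p(7)=15, p(8)=22, p(9)=30, p(10)=42, p(11)=56, p(12)=77, p(13)=101, p(14)=135, p(15)=176, p(16)=231, p(17)=297, p(18)=385, p(19)=490, p(20)=627, p(21)=792, p(22)=1002, p(23)=1255, p(24)=1575, p(25)=1958, p(26)=2436, p(27)=3010, p(28)=3718, p(29)=4565, p(30)=5604, p(31)=6842, p(32)=8349, p(33)=10143, p(34)=12310, p(35)=14883, p(36)=17977, p(37)=21637, p(38)=26015, p(39)=31185, p(40)=37338, p(41)=44583, p(42)=53174, p(43)=63261, p(44)=75175, p(45)=89134, p(46)=105558, p(47)=124754, p(48)=147273, p(49)=173525, p(50)=204226, p(51)=239943, p(52)=281589, p(53)=329931, p(54)=386155, p(55)=451276, p(56)=526823, p(57)=614154, p(58)=715220, p(59)=831820, p(60)=966467, p(61)=1121505, p(62)=1300156, p(63)=1505499, p(64)=1741630, p(65)=2012558, p(66)=2323520, p(67)=2679689, p(68)=3087735, p(69)=3554345, p(70)=4087968, p(71)=4697205, p(72)=5392783, p(73)=6185689, p(74)=7089500, p(75)=8118264, p(76)=9289091, p(77)=10619863, p(78)=12132164, p(79)=13848650, p(80)=15796476, p(81)=18004327, p(82)=20506255, p(83)=23338469, p(84)=26543660, p(85)=30167357, p(86)=34262962, p(87)=38887673, p(88)=44108109, p(89)=49995925, p(90)=56634173, p(91)=64112359, p(92)=72533807, p(93)=82010177, p(94)=92669720, p(95)=104651419, p(96)=118114304, p(97)=133230930, p(98)=150198136, p(99)=169229875, p(100)=190569292, p(101)=214481126, p(102)=241265379, p(103)=271248950, p(104)=304801365, p(105)=342325709, p(106)=384276336, p(107)=431149389, p(108)=483502844, p(109)=541946240, p(110)=607163746, p(111)=679903203, p(112)=761002156, p(113)=851376628, p(114)=952050665, p(115)=1064144451, p(116)=1188908248, p(117)=1327710076, p(118)=1482074143, p(119)=1653668665, p(120)=1844349560, p(121)=2056148051, p(122)=2291320912, p(123)=2552338241, p(124)=2841940500, p(125)=3163127352, p(126)=3519222692, p(127)=3913864295, p(128)=4351078600, p(129)=4835271870, p(130)=5371315400, p(131)=5964539504, p(132)=6620830889, p(133)=7346629512, p(134)=8149040695, p(135)=9035836076, p(136)=10015581680, p(137)=11097645016, p(138)=12292341831, p(139)=13610949895, p(140)=15065878135, p(141)=16670689208, p(142)=18440293320, p(143)=20390982757, p(144)=22540654445, p(145)=24908858009, p(146)=27517052599, p(147)=30388671978, p(148)=33549419497, p(149)=37027355200, p(150)=40853235313, p(151)=45060624582, p(152)=49686288421, p(153)=54770336324, p(154)=60356673280, p(155)=66493182097.
Final step: p(156) = p(155) + p(154) - p(151) - p(149) + p(144) + p(141) - p(134) - p(130) + p(121) + p(116) - p(105) - p(99) + p(86) + p(79) - p(64) - p(56) + p(39) + p(30) - p(11) - p(1)
= 66493182097 + 60356673280 - 45060624582 - 37027355200 + 22540654445 + 16670689208 - 8149040695 - 5371315400 + 2056148051 + 1188908248 - 342325709 - 169229875 + 34262962 + 13848650 - 1741630 - 526823 + 31185 + 5604 - 56 - 1
= 73232243759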